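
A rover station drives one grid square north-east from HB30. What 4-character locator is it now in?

HB41

Longitude square 3; +1 → 4.
Latitude square 0; +1 → 1.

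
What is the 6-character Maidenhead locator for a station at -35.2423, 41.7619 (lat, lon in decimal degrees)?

LF04vs

Add 180° to longitude and 90° to latitude: 221.7619, 54.7577.
Field (20°×10°, letters A–R): lon ⌊221.7619/20⌋ = 11 → L; lat ⌊54.7577/10⌋ = 5 → F.
Square (2°×1°, digits 0–9): lon ⌊1.7619/2⌋ = 0; lat ⌊4.7577/1⌋ = 4.
Subsquare (5′×2.5′, letters a–x): lon ⌊1.7619/0.0833333⌋ = 21 → v; lat ⌊0.7577/0.0416667⌋ = 18 → s.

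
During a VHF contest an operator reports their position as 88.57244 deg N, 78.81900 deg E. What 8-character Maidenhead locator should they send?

MR98jn87

Offset from 180°W / 90°S: lon 258.81900°, lat 178.57244°.
Field: lon ⌊258.81900/20⌋ = 12 → M; lat ⌊178.57244/10⌋ = 17 → R.
Square: lon ⌊18.81900/2⌋ = 9; lat ⌊8.57244/1⌋ = 8.
Subsquare: lon ⌊0.81900/0.0833333⌋ = 9 → j; lat ⌊0.57244/0.0416667⌋ = 13 → n.
Extended square: lon ⌊0.06900/0.00833333⌋ = 8; lat ⌊0.03077/0.00416667⌋ = 7.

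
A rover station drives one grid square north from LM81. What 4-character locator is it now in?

Latitude square 1; +1 → 2.
The longitude characters are unchanged.

LM82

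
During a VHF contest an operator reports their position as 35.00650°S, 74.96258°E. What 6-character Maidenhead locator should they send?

MF74lx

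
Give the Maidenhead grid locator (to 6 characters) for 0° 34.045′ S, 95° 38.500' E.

NI79tk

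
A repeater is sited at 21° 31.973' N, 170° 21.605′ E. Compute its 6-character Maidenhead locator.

RL51em

Add 180° to longitude and 90° to latitude: 350.3601, 111.5329.
Field: lon ⌊350.3601/20⌋ = 17 → R; lat ⌊111.5329/10⌋ = 11 → L.
Square: lon ⌊10.3601/2⌋ = 5; lat ⌊1.5329/1⌋ = 1.
Subsquare: lon ⌊0.3601/0.0833333⌋ = 4 → e; lat ⌊0.5329/0.0416667⌋ = 12 → m.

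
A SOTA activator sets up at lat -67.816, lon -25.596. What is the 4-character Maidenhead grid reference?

HC72

Add 180° to longitude and 90° to latitude: 154.40, 22.18.
Field: 154.40/20 → 7 → H, 22.18/10 → 2 → C; chars HC.
Square: 14.40/2 → 7, 2.18/1 → 2; chars 72.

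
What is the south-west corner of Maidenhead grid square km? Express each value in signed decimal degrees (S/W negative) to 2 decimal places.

30.00, 20.00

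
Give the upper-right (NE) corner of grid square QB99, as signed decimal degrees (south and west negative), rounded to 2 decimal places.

Field Q=16, B=1: +16·20° lon, +1·10° lat → SW at lon 140°, lat -80°.
Square 9, 9: +9·2° lon, +9·1° lat → SW at lon 158°, lat -71°.
Cell spans 2° lon × 1° lat. NE corner is SW corner plus one full cell.
latitude -70.00, longitude 160.00.

-70.00, 160.00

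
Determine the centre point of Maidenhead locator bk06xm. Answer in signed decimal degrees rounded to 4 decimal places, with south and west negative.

16.5208, -158.0417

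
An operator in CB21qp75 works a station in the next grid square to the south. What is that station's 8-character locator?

CB21qp74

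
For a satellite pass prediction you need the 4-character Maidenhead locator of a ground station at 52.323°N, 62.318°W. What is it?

FO82

Offset from 180°W / 90°S: lon 117.68°, lat 142.32°.
Field: lon ⌊117.68/20⌋ = 5 → F; lat ⌊142.32/10⌋ = 14 → O.
Square: lon ⌊17.68/2⌋ = 8; lat ⌊2.32/1⌋ = 2.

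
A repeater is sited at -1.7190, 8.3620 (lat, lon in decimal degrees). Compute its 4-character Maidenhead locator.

JI48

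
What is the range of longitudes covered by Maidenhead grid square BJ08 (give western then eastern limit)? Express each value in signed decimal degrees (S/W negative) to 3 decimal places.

Field B=1, J=9: +1·20° lon, +9·10° lat → SW at lon -160°, lat 0°.
Square 0, 8: +0·2° lon, +8·1° lat → SW at lon -160°, lat 8°.
Cell spans 2° lon × 1° lat.
west -160.000, east -158.000.

-160.000, -158.000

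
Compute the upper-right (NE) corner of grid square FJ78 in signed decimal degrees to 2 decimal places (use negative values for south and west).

9.00, -64.00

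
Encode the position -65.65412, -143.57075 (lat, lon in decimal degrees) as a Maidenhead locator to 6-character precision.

Offset from 180°W / 90°S: lon 36.4292°, lat 24.3459°.
Field: 36.4292/20 → 1 → B, 24.3459/10 → 2 → C; chars BC.
Square: 16.4292/2 → 8, 4.3459/1 → 4; chars 84.
Subsquare: 0.4292/0.0833333 → 5 → f, 0.3459/0.0416667 → 8 → i; chars fi.

BC84fi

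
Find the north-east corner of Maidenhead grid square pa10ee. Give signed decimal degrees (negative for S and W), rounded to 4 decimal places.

-89.7917, 122.4167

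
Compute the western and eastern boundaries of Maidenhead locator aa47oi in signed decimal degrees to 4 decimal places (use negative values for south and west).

Field A=0, A=0: +0·20° lon, +0·10° lat → SW at lon -180°, lat -90°.
Square 4, 7: +4·2° lon, +7·1° lat → SW at lon -172°, lat -83°.
Subsquare o=14, i=8: +14·0.0833333° lon, +8·0.0416667° lat → SW at lon -170.833°, lat -82.6667°.
Cell spans 0.0833333° lon × 0.0416667° lat.
west -170.8333, east -170.7500.

-170.8333, -170.7500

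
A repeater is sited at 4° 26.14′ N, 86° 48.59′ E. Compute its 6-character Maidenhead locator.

NJ34jk

Shift to the Maidenhead origin (180°W, 90°S): lon 266.8098, lat 94.4357.
Field: lon ⌊266.8098/20⌋ = 13 → N; lat ⌊94.4357/10⌋ = 9 → J.
Square: lon ⌊6.8098/2⌋ = 3; lat ⌊4.4357/1⌋ = 4.
Subsquare: lon ⌊0.8098/0.0833333⌋ = 9 → j; lat ⌊0.4357/0.0416667⌋ = 10 → k.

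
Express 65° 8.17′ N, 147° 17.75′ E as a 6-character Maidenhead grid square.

Offset from 180°W / 90°S: lon 327.2958°, lat 155.1362°.
Field: lon ⌊327.2958/20⌋ = 16 → Q; lat ⌊155.1362/10⌋ = 15 → P.
Square: lon ⌊7.2958/2⌋ = 3; lat ⌊5.1362/1⌋ = 5.
Subsquare: lon ⌊1.2958/0.0833333⌋ = 15 → p; lat ⌊0.1362/0.0416667⌋ = 3 → d.

QP35pd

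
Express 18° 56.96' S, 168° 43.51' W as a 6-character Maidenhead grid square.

AH51pb

Add 180° to longitude and 90° to latitude: 11.2748, 71.0507.
Field (20°×10°, letters A–R): lon ⌊11.2748/20⌋ = 0 → A; lat ⌊71.0507/10⌋ = 7 → H.
Square (2°×1°, digits 0–9): lon ⌊11.2748/2⌋ = 5; lat ⌊1.0507/1⌋ = 1.
Subsquare (5′×2.5′, letters a–x): lon ⌊1.2748/0.0833333⌋ = 15 → p; lat ⌊0.0507/0.0416667⌋ = 1 → b.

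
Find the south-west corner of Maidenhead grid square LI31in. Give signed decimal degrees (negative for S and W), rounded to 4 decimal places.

-8.4583, 46.6667

Field L=11, I=8: +11·20° lon, +8·10° lat → SW at lon 40°, lat -10°.
Square 3, 1: +3·2° lon, +1·1° lat → SW at lon 46°, lat -9°.
Subsquare i=8, n=13: +8·0.0833333° lon, +13·0.0416667° lat → SW at lon 46.6667°, lat -8.45833°.
latitude -8.4583, longitude 46.6667.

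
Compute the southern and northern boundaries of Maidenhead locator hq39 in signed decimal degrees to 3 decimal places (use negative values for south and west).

79.000, 80.000

Field H=7, Q=16: +7·20° lon, +16·10° lat → SW at lon -40°, lat 70°.
Square 3, 9: +3·2° lon, +9·1° lat → SW at lon -34°, lat 79°.
Cell spans 2° lon × 1° lat.
south 79.000, north 80.000.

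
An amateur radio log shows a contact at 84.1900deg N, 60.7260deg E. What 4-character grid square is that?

Shift to the Maidenhead origin (180°W, 90°S): lon 240.73, lat 174.19.
Field (20°×10°, letters A–R): 240.73/20 → 12 → M, 174.19/10 → 17 → R; chars MR.
Square (2°×1°, digits 0–9): 0.73/2 → 0, 4.19/1 → 4; chars 04.

MR04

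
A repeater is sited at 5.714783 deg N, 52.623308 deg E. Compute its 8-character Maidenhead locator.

Shift to the Maidenhead origin (180°W, 90°S): lon 232.62331, lat 95.71478.
Field: lon ⌊232.62331/20⌋ = 11 → L; lat ⌊95.71478/10⌋ = 9 → J.
Square: lon ⌊12.62331/2⌋ = 6; lat ⌊5.71478/1⌋ = 5.
Subsquare: lon ⌊0.62331/0.0833333⌋ = 7 → h; lat ⌊0.71478/0.0416667⌋ = 17 → r.
Extended square: lon ⌊0.03997/0.00833333⌋ = 4; lat ⌊0.00645/0.00416667⌋ = 1.

LJ65hr41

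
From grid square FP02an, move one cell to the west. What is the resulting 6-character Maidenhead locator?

EP92xn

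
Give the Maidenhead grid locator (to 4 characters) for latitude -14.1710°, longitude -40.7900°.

Offset from 180°W / 90°S: lon 139.21°, lat 75.83°.
Field (20°×10°, letters A–R): 139.21/20 → 6 → G, 75.83/10 → 7 → H; chars GH.
Square (2°×1°, digits 0–9): 19.21/2 → 9, 5.83/1 → 5; chars 95.

GH95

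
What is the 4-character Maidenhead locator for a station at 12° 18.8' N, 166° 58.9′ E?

RK32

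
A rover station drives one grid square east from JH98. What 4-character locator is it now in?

Longitude square 9; +1 → 10, wraps to 0, carry into field.
Longitude field J = 9; +1 → 10 = K.
The latitude characters are unchanged.

KH08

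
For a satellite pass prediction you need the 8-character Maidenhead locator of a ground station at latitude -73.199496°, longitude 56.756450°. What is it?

Shift to the Maidenhead origin (180°W, 90°S): lon 236.75645, lat 16.80050.
Field: 236.75645/20 → 11 → L, 16.80050/10 → 1 → B; chars LB.
Square: 16.75645/2 → 8, 6.80050/1 → 6; chars 86.
Subsquare: 0.75645/0.0833333 → 9 → j, 0.80050/0.0416667 → 19 → t; chars jt.
Extended square: 0.00645/0.00833333 → 0, 0.00884/0.00416667 → 2; chars 02.

LB86jt02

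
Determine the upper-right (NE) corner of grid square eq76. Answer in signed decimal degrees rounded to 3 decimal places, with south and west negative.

77.000, -84.000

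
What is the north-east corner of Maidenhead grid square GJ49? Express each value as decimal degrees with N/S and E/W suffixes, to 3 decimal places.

10.000° N, 50.000° W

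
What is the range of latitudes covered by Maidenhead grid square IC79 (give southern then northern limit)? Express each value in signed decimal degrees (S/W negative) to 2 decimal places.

Field I=8, C=2: +8·20° lon, +2·10° lat → SW at lon -20°, lat -70°.
Square 7, 9: +7·2° lon, +9·1° lat → SW at lon -6°, lat -61°.
Cell spans 2° lon × 1° lat.
south -61.00, north -60.00.

-61.00, -60.00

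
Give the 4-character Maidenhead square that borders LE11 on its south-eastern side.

LE20

Longitude square 1; +1 → 2.
Latitude square 1; −1 → 0.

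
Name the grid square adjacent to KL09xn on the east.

KL19an

Longitude subsquare x = 23; +1 → 24, wraps to 0 = a, carry into square.
Longitude square 0; +1 → 1.
The latitude characters are unchanged.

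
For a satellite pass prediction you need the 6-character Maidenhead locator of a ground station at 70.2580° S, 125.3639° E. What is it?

PB29qr

Offset from 180°W / 90°S: lon 305.3639°, lat 19.7420°.
Field: lon ⌊305.3639/20⌋ = 15 → P; lat ⌊19.7420/10⌋ = 1 → B.
Square: lon ⌊5.3639/2⌋ = 2; lat ⌊9.7420/1⌋ = 9.
Subsquare: lon ⌊1.3639/0.0833333⌋ = 16 → q; lat ⌊0.7420/0.0416667⌋ = 17 → r.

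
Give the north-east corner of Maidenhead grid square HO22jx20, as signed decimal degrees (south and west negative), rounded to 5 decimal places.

Field H=7, O=14: +7·20° lon, +14·10° lat → SW at lon -40°, lat 50°.
Square 2, 2: +2·2° lon, +2·1° lat → SW at lon -36°, lat 52°.
Subsquare j=9, x=23: +9·0.0833333° lon, +23·0.0416667° lat → SW at lon -35.25°, lat 52.9583°.
Extended square 2, 0: +2·0.00833333° lon, +0·0.00416667° lat → SW at lon -35.2333°, lat 52.9583°.
Cell spans 0.00833333° lon × 0.00416667° lat. NE corner is SW corner plus one full cell.
latitude 52.96250, longitude -35.22500.

52.96250, -35.22500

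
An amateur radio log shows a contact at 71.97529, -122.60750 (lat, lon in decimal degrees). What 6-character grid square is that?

CQ81qx

Shift to the Maidenhead origin (180°W, 90°S): lon 57.3925, lat 161.9753.
Field: 57.3925/20 → 2 → C, 161.9753/10 → 16 → Q; chars CQ.
Square: 17.3925/2 → 8, 1.9753/1 → 1; chars 81.
Subsquare: 1.3925/0.0833333 → 16 → q, 0.9753/0.0416667 → 23 → x; chars qx.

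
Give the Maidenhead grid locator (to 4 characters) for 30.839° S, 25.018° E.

KF29

Shift to the Maidenhead origin (180°W, 90°S): lon 205.02, lat 59.16.
Field: lon ⌊205.02/20⌋ = 10 → K; lat ⌊59.16/10⌋ = 5 → F.
Square: lon ⌊5.02/2⌋ = 2; lat ⌊9.16/1⌋ = 9.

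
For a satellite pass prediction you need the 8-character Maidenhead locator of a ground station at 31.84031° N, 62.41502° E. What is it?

Offset from 180°W / 90°S: lon 242.41502°, lat 121.84031°.
Field (20°×10°, letters A–R): lon ⌊242.41502/20⌋ = 12 → M; lat ⌊121.84031/10⌋ = 12 → M.
Square (2°×1°, digits 0–9): lon ⌊2.41502/2⌋ = 1; lat ⌊1.84031/1⌋ = 1.
Subsquare (5′×2.5′, letters a–x): lon ⌊0.41502/0.0833333⌋ = 4 → e; lat ⌊0.84031/0.0416667⌋ = 20 → u.
Extended square (30″×15″, digits 0–9): lon ⌊0.08169/0.00833333⌋ = 9; lat ⌊0.00698/0.00416667⌋ = 1.

MM11eu91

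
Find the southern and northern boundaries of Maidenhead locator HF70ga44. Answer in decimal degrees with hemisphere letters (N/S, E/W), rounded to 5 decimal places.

39.98333° S, 39.97917° S

Field H=7, F=5: +7·20° lon, +5·10° lat → SW at lon -40°, lat -40°.
Square 7, 0: +7·2° lon, +0·1° lat → SW at lon -26°, lat -40°.
Subsquare g=6, a=0: +6·0.0833333° lon, +0·0.0416667° lat → SW at lon -25.5°, lat -40°.
Extended square 4, 4: +4·0.00833333° lon, +4·0.00416667° lat → SW at lon -25.4667°, lat -39.9833°.
Cell spans 0.00833333° lon × 0.00416667° lat.
south 39.98333° S, north 39.97917° S.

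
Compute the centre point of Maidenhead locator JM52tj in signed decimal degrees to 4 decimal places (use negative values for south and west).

32.3958, 11.6250

Field J=9, M=12: +9·20° lon, +12·10° lat → SW at lon 0°, lat 30°.
Square 5, 2: +5·2° lon, +2·1° lat → SW at lon 10°, lat 32°.
Subsquare t=19, j=9: +19·0.0833333° lon, +9·0.0416667° lat → SW at lon 11.5833°, lat 32.375°.
Cell spans 0.0833333° lon × 0.0416667° lat. Centre is SW corner plus half of each.
latitude 32.3958, longitude 11.6250.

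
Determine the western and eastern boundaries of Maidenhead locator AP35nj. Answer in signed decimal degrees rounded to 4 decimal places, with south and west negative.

Field A=0, P=15: +0·20° lon, +15·10° lat → SW at lon -180°, lat 60°.
Square 3, 5: +3·2° lon, +5·1° lat → SW at lon -174°, lat 65°.
Subsquare n=13, j=9: +13·0.0833333° lon, +9·0.0416667° lat → SW at lon -172.917°, lat 65.375°.
Cell spans 0.0833333° lon × 0.0416667° lat.
west -172.9167, east -172.8333.

-172.9167, -172.8333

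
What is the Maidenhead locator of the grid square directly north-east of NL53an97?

NL53bn08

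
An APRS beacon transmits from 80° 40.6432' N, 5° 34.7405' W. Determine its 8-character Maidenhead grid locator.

IR70fq02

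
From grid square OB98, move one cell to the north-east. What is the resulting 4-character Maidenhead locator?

Longitude square 9; +1 → 10, wraps to 0, carry into field.
Longitude field O = 14; +1 → 15 = P.
Latitude square 8; +1 → 9.

PB09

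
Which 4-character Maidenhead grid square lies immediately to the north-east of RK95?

AK06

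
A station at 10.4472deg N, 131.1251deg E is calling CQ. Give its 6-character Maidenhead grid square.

PK50nk

Offset from 180°W / 90°S: lon 311.1251°, lat 100.4472°.
Field: lon ⌊311.1251/20⌋ = 15 → P; lat ⌊100.4472/10⌋ = 10 → K.
Square: lon ⌊11.1251/2⌋ = 5; lat ⌊0.4472/1⌋ = 0.
Subsquare: lon ⌊1.1251/0.0833333⌋ = 13 → n; lat ⌊0.4472/0.0416667⌋ = 10 → k.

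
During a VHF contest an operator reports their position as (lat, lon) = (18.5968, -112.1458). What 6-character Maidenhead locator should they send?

Offset from 180°W / 90°S: lon 67.8542°, lat 108.5968°.
Field: lon ⌊67.8542/20⌋ = 3 → D; lat ⌊108.5968/10⌋ = 10 → K.
Square: lon ⌊7.8542/2⌋ = 3; lat ⌊8.5968/1⌋ = 8.
Subsquare: lon ⌊1.8542/0.0833333⌋ = 22 → w; lat ⌊0.5968/0.0416667⌋ = 14 → o.

DK38wo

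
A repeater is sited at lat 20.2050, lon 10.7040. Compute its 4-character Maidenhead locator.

JL50

Shift to the Maidenhead origin (180°W, 90°S): lon 190.70, lat 110.20.
Field (20°×10°, letters A–R): lon ⌊190.70/20⌋ = 9 → J; lat ⌊110.20/10⌋ = 11 → L.
Square (2°×1°, digits 0–9): lon ⌊10.70/2⌋ = 5; lat ⌊0.20/1⌋ = 0.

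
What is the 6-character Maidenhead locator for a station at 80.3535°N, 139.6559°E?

PR90ti

Shift to the Maidenhead origin (180°W, 90°S): lon 319.6559, lat 170.3535.
Field: 319.6559/20 → 15 → P, 170.3535/10 → 17 → R; chars PR.
Square: 19.6559/2 → 9, 0.3535/1 → 0; chars 90.
Subsquare: 1.6559/0.0833333 → 19 → t, 0.3535/0.0416667 → 8 → i; chars ti.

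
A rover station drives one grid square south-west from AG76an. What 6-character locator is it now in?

Longitude subsquare a = 0; −1 → -1, wraps to 23 = x, carry into square.
Longitude square 7; −1 → 6.
Latitude subsquare n = 13; −1 → 12 = m.

AG66xm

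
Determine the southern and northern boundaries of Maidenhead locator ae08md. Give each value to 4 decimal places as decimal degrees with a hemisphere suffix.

41.8750° S, 41.8333° S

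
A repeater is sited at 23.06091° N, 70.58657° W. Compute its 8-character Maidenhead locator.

Add 180° to longitude and 90° to latitude: 109.41343, 113.06091.
Field (20°×10°, letters A–R): lon ⌊109.41343/20⌋ = 5 → F; lat ⌊113.06091/10⌋ = 11 → L.
Square (2°×1°, digits 0–9): lon ⌊9.41343/2⌋ = 4; lat ⌊3.06091/1⌋ = 3.
Subsquare (5′×2.5′, letters a–x): lon ⌊1.41343/0.0833333⌋ = 16 → q; lat ⌊0.06091/0.0416667⌋ = 1 → b.
Extended square (30″×15″, digits 0–9): lon ⌊0.08010/0.00833333⌋ = 9; lat ⌊0.01924/0.00416667⌋ = 4.

FL43qb94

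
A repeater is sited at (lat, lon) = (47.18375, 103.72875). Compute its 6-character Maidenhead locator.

Shift to the Maidenhead origin (180°W, 90°S): lon 283.7287, lat 137.1838.
Field (20°×10°, letters A–R): lon ⌊283.7287/20⌋ = 14 → O; lat ⌊137.1838/10⌋ = 13 → N.
Square (2°×1°, digits 0–9): lon ⌊3.7287/2⌋ = 1; lat ⌊7.1838/1⌋ = 7.
Subsquare (5′×2.5′, letters a–x): lon ⌊1.7287/0.0833333⌋ = 20 → u; lat ⌊0.1838/0.0416667⌋ = 4 → e.

ON17ue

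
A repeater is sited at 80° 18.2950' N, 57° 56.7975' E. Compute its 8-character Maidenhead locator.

LR80xh33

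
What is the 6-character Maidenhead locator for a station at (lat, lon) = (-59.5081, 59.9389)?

LD90xl

Shift to the Maidenhead origin (180°W, 90°S): lon 239.9389, lat 30.4919.
Field: 239.9389/20 → 11 → L, 30.4919/10 → 3 → D; chars LD.
Square: 19.9389/2 → 9, 0.4919/1 → 0; chars 90.
Subsquare: 1.9389/0.0833333 → 23 → x, 0.4919/0.0416667 → 11 → l; chars xl.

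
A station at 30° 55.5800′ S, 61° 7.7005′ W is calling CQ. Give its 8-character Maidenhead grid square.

FF99kb47

Shift to the Maidenhead origin (180°W, 90°S): lon 118.87166, lat 59.07367.
Field: lon ⌊118.87166/20⌋ = 5 → F; lat ⌊59.07367/10⌋ = 5 → F.
Square: lon ⌊18.87166/2⌋ = 9; lat ⌊9.07367/1⌋ = 9.
Subsquare: lon ⌊0.87166/0.0833333⌋ = 10 → k; lat ⌊0.07367/0.0416667⌋ = 1 → b.
Extended square: lon ⌊0.03832/0.00833333⌋ = 4; lat ⌊0.03200/0.00416667⌋ = 7.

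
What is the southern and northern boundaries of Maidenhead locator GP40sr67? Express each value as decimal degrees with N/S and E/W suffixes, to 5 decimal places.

Field G=6, P=15: +6·20° lon, +15·10° lat → SW at lon -60°, lat 60°.
Square 4, 0: +4·2° lon, +0·1° lat → SW at lon -52°, lat 60°.
Subsquare s=18, r=17: +18·0.0833333° lon, +17·0.0416667° lat → SW at lon -50.5°, lat 60.7083°.
Extended square 6, 7: +6·0.00833333° lon, +7·0.00416667° lat → SW at lon -50.45°, lat 60.7375°.
Cell spans 0.00833333° lon × 0.00416667° lat.
south 60.73750° N, north 60.74167° N.

60.73750° N, 60.74167° N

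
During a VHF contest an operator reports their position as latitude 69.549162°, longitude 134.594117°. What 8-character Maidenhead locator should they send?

PP79hn11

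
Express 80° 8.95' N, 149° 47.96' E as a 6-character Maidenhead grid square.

Shift to the Maidenhead origin (180°W, 90°S): lon 329.7993, lat 170.1492.
Field: 329.7993/20 → 16 → Q, 170.1492/10 → 17 → R; chars QR.
Square: 9.7993/2 → 4, 0.1492/1 → 0; chars 40.
Subsquare: 1.7993/0.0833333 → 21 → v, 0.1492/0.0416667 → 3 → d; chars vd.

QR40vd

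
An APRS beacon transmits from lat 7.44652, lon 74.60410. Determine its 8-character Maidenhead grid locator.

Shift to the Maidenhead origin (180°W, 90°S): lon 254.60410, lat 97.44652.
Field (20°×10°, letters A–R): lon ⌊254.60410/20⌋ = 12 → M; lat ⌊97.44652/10⌋ = 9 → J.
Square (2°×1°, digits 0–9): lon ⌊14.60410/2⌋ = 7; lat ⌊7.44652/1⌋ = 7.
Subsquare (5′×2.5′, letters a–x): lon ⌊0.60410/0.0833333⌋ = 7 → h; lat ⌊0.44652/0.0416667⌋ = 10 → k.
Extended square (30″×15″, digits 0–9): lon ⌊0.02077/0.00833333⌋ = 2; lat ⌊0.02985/0.00416667⌋ = 7.

MJ77hk27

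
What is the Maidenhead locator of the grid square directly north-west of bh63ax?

BH54xa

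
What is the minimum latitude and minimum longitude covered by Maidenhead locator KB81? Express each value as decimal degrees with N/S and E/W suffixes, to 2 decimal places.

79.00° S, 36.00° E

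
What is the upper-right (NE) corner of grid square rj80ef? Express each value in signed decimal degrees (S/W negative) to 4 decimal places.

0.2500, 176.4167

Field R=17, J=9: +17·20° lon, +9·10° lat → SW at lon 160°, lat 0°.
Square 8, 0: +8·2° lon, +0·1° lat → SW at lon 176°, lat 0°.
Subsquare e=4, f=5: +4·0.0833333° lon, +5·0.0416667° lat → SW at lon 176.333°, lat 0.208333°.
Cell spans 0.0833333° lon × 0.0416667° lat. NE corner is SW corner plus one full cell.
latitude 0.2500, longitude 176.4167.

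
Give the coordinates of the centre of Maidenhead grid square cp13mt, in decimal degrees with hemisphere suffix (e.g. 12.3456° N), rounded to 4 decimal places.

Field C=2, P=15: +2·20° lon, +15·10° lat → SW at lon -140°, lat 60°.
Square 1, 3: +1·2° lon, +3·1° lat → SW at lon -138°, lat 63°.
Subsquare m=12, t=19: +12·0.0833333° lon, +19·0.0416667° lat → SW at lon -137°, lat 63.7917°.
Cell spans 0.0833333° lon × 0.0416667° lat. Centre is SW corner plus half of each.
latitude 63.8125° N, longitude 136.9583° W.

63.8125° N, 136.9583° W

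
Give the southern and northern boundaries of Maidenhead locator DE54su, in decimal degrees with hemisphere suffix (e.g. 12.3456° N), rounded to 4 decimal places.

Field D=3, E=4: +3·20° lon, +4·10° lat → SW at lon -120°, lat -50°.
Square 5, 4: +5·2° lon, +4·1° lat → SW at lon -110°, lat -46°.
Subsquare s=18, u=20: +18·0.0833333° lon, +20·0.0416667° lat → SW at lon -108.5°, lat -45.1667°.
Cell spans 0.0833333° lon × 0.0416667° lat.
south 45.1667° S, north 45.1250° S.

45.1667° S, 45.1250° S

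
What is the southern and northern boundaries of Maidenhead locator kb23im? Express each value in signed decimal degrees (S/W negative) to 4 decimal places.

-76.5000, -76.4583

Field K=10, B=1: +10·20° lon, +1·10° lat → SW at lon 20°, lat -80°.
Square 2, 3: +2·2° lon, +3·1° lat → SW at lon 24°, lat -77°.
Subsquare i=8, m=12: +8·0.0833333° lon, +12·0.0416667° lat → SW at lon 24.6667°, lat -76.5°.
Cell spans 0.0833333° lon × 0.0416667° lat.
south -76.5000, north -76.4583.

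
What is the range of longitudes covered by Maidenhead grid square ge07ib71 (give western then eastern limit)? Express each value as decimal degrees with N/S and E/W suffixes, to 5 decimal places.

59.27500° W, 59.26667° W

Field G=6, E=4: +6·20° lon, +4·10° lat → SW at lon -60°, lat -50°.
Square 0, 7: +0·2° lon, +7·1° lat → SW at lon -60°, lat -43°.
Subsquare i=8, b=1: +8·0.0833333° lon, +1·0.0416667° lat → SW at lon -59.3333°, lat -42.9583°.
Extended square 7, 1: +7·0.00833333° lon, +1·0.00416667° lat → SW at lon -59.275°, lat -42.9542°.
Cell spans 0.00833333° lon × 0.00416667° lat.
west 59.27500° W, east 59.26667° W.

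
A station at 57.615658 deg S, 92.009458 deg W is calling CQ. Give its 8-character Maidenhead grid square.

ED32xj82

Offset from 180°W / 90°S: lon 87.99054°, lat 32.38434°.
Field: 87.99054/20 → 4 → E, 32.38434/10 → 3 → D; chars ED.
Square: 7.99054/2 → 3, 2.38434/1 → 2; chars 32.
Subsquare: 1.99054/0.0833333 → 23 → x, 0.38434/0.0416667 → 9 → j; chars xj.
Extended square: 0.07388/0.00833333 → 8, 0.00934/0.00416667 → 2; chars 82.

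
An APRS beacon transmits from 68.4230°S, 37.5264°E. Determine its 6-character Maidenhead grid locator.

KC81sn

Add 180° to longitude and 90° to latitude: 217.5264, 21.5770.
Field: lon ⌊217.5264/20⌋ = 10 → K; lat ⌊21.5770/10⌋ = 2 → C.
Square: lon ⌊17.5264/2⌋ = 8; lat ⌊1.5770/1⌋ = 1.
Subsquare: lon ⌊1.5264/0.0833333⌋ = 18 → s; lat ⌊0.5770/0.0416667⌋ = 13 → n.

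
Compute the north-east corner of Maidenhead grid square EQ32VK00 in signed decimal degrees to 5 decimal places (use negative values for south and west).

72.42083, -92.24167

Field E=4, Q=16: +4·20° lon, +16·10° lat → SW at lon -100°, lat 70°.
Square 3, 2: +3·2° lon, +2·1° lat → SW at lon -94°, lat 72°.
Subsquare v=21, k=10: +21·0.0833333° lon, +10·0.0416667° lat → SW at lon -92.25°, lat 72.4167°.
Extended square 0, 0: +0·0.00833333° lon, +0·0.00416667° lat → SW at lon -92.25°, lat 72.4167°.
Cell spans 0.00833333° lon × 0.00416667° lat. NE corner is SW corner plus one full cell.
latitude 72.42083, longitude -92.24167.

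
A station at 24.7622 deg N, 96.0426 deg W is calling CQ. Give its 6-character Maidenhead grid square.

Add 180° to longitude and 90° to latitude: 83.9574, 114.7622.
Field (20°×10°, letters A–R): 83.9574/20 → 4 → E, 114.7622/10 → 11 → L; chars EL.
Square (2°×1°, digits 0–9): 3.9574/2 → 1, 4.7622/1 → 4; chars 14.
Subsquare (5′×2.5′, letters a–x): 1.9574/0.0833333 → 23 → x, 0.7622/0.0416667 → 18 → s; chars xs.

EL14xs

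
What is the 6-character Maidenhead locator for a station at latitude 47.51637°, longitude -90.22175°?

EN47vm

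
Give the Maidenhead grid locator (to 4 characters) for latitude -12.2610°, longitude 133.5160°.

PH67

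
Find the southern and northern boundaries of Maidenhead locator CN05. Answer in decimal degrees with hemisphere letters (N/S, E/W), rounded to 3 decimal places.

Field C=2, N=13: +2·20° lon, +13·10° lat → SW at lon -140°, lat 40°.
Square 0, 5: +0·2° lon, +5·1° lat → SW at lon -140°, lat 45°.
Cell spans 2° lon × 1° lat.
south 45.000° N, north 46.000° N.

45.000° N, 46.000° N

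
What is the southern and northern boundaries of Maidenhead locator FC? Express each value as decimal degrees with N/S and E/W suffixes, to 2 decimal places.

70.00° S, 60.00° S

Field F=5, C=2: +5·20° lon, +2·10° lat → SW at lon -80°, lat -70°.
Cell spans 20° lon × 10° lat.
south 70.00° S, north 60.00° S.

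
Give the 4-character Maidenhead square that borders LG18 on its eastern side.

LG28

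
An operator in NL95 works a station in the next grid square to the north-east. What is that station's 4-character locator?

OL06

Longitude square 9; +1 → 10, wraps to 0, carry into field.
Longitude field N = 13; +1 → 14 = O.
Latitude square 5; +1 → 6.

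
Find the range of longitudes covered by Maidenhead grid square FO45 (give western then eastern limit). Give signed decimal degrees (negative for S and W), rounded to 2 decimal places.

-72.00, -70.00

Field F=5, O=14: +5·20° lon, +14·10° lat → SW at lon -80°, lat 50°.
Square 4, 5: +4·2° lon, +5·1° lat → SW at lon -72°, lat 55°.
Cell spans 2° lon × 1° lat.
west -72.00, east -70.00.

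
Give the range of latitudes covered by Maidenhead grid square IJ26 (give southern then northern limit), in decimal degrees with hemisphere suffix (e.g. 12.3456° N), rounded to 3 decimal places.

6.000° N, 7.000° N

Field I=8, J=9: +8·20° lon, +9·10° lat → SW at lon -20°, lat 0°.
Square 2, 6: +2·2° lon, +6·1° lat → SW at lon -16°, lat 6°.
Cell spans 2° lon × 1° lat.
south 6.000° N, north 7.000° N.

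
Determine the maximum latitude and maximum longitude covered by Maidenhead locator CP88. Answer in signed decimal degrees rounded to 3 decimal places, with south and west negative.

69.000, -122.000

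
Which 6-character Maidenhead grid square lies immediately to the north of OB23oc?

OB23od

Latitude subsquare c = 2; +1 → 3 = d.
The longitude characters are unchanged.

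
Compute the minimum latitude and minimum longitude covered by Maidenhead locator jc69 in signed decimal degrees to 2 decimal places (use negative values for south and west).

-61.00, 12.00

Field J=9, C=2: +9·20° lon, +2·10° lat → SW at lon 0°, lat -70°.
Square 6, 9: +6·2° lon, +9·1° lat → SW at lon 12°, lat -61°.
latitude -61.00, longitude 12.00.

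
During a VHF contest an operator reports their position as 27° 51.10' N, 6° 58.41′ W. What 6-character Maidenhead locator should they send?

Offset from 180°W / 90°S: lon 173.0265°, lat 117.8517°.
Field (20°×10°, letters A–R): lon ⌊173.0265/20⌋ = 8 → I; lat ⌊117.8517/10⌋ = 11 → L.
Square (2°×1°, digits 0–9): lon ⌊13.0265/2⌋ = 6; lat ⌊7.8517/1⌋ = 7.
Subsquare (5′×2.5′, letters a–x): lon ⌊1.0265/0.0833333⌋ = 12 → m; lat ⌊0.8517/0.0416667⌋ = 20 → u.

IL67mu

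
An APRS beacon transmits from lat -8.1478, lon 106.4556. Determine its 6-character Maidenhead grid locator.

OI31fu

Shift to the Maidenhead origin (180°W, 90°S): lon 286.4556, lat 81.8522.
Field: lon ⌊286.4556/20⌋ = 14 → O; lat ⌊81.8522/10⌋ = 8 → I.
Square: lon ⌊6.4556/2⌋ = 3; lat ⌊1.8522/1⌋ = 1.
Subsquare: lon ⌊0.4556/0.0833333⌋ = 5 → f; lat ⌊0.8522/0.0416667⌋ = 20 → u.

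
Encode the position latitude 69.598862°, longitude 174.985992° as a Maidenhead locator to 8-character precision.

Shift to the Maidenhead origin (180°W, 90°S): lon 354.98599, lat 159.59886.
Field (20°×10°, letters A–R): 354.98599/20 → 17 → R, 159.59886/10 → 15 → P; chars RP.
Square (2°×1°, digits 0–9): 14.98599/2 → 7, 9.59886/1 → 9; chars 79.
Subsquare (5′×2.5′, letters a–x): 0.98599/0.0833333 → 11 → l, 0.59886/0.0416667 → 14 → o; chars lo.
Extended square (30″×15″, digits 0–9): 0.06933/0.00833333 → 8, 0.01553/0.00416667 → 3; chars 83.

RP79lo83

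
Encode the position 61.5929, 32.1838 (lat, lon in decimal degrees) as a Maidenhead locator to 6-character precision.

KP61co

Shift to the Maidenhead origin (180°W, 90°S): lon 212.1838, lat 151.5929.
Field: lon ⌊212.1838/20⌋ = 10 → K; lat ⌊151.5929/10⌋ = 15 → P.
Square: lon ⌊12.1838/2⌋ = 6; lat ⌊1.5929/1⌋ = 1.
Subsquare: lon ⌊0.1838/0.0833333⌋ = 2 → c; lat ⌊0.5929/0.0416667⌋ = 14 → o.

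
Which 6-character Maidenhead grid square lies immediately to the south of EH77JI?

EH77jh

Latitude subsquare i = 8; −1 → 7 = h.
The longitude characters are unchanged.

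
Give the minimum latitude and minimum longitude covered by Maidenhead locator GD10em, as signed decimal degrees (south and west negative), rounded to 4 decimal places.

-59.5000, -57.6667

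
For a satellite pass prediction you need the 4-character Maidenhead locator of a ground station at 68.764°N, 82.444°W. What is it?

EP88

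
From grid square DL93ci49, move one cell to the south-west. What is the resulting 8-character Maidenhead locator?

Longitude extended square 4; −1 → 3.
Latitude extended square 9; −1 → 8.

DL93ci38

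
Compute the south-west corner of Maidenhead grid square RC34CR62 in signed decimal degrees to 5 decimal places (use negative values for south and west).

-65.28333, 166.21667

Field R=17, C=2: +17·20° lon, +2·10° lat → SW at lon 160°, lat -70°.
Square 3, 4: +3·2° lon, +4·1° lat → SW at lon 166°, lat -66°.
Subsquare c=2, r=17: +2·0.0833333° lon, +17·0.0416667° lat → SW at lon 166.167°, lat -65.2917°.
Extended square 6, 2: +6·0.00833333° lon, +2·0.00416667° lat → SW at lon 166.217°, lat -65.2833°.
latitude -65.28333, longitude 166.21667.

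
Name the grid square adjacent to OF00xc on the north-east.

Longitude subsquare x = 23; +1 → 24, wraps to 0 = a, carry into square.
Longitude square 0; +1 → 1.
Latitude subsquare c = 2; +1 → 3 = d.

OF10ad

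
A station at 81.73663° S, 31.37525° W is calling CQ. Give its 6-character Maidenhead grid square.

Shift to the Maidenhead origin (180°W, 90°S): lon 148.6248, lat 8.2634.
Field: lon ⌊148.6248/20⌋ = 7 → H; lat ⌊8.2634/10⌋ = 0 → A.
Square: lon ⌊8.6248/2⌋ = 4; lat ⌊8.2634/1⌋ = 8.
Subsquare: lon ⌊0.6248/0.0833333⌋ = 7 → h; lat ⌊0.2634/0.0416667⌋ = 6 → g.

HA48hg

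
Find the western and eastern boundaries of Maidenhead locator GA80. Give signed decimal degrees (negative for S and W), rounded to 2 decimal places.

-44.00, -42.00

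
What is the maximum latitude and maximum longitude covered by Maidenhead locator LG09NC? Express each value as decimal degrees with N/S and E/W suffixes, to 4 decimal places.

20.8750° S, 41.1667° E

Field L=11, G=6: +11·20° lon, +6·10° lat → SW at lon 40°, lat -30°.
Square 0, 9: +0·2° lon, +9·1° lat → SW at lon 40°, lat -21°.
Subsquare n=13, c=2: +13·0.0833333° lon, +2·0.0416667° lat → SW at lon 41.0833°, lat -20.9167°.
Cell spans 0.0833333° lon × 0.0416667° lat. NE corner is SW corner plus one full cell.
latitude 20.8750° S, longitude 41.1667° E.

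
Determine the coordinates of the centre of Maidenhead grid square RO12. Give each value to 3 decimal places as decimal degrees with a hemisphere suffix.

Field R=17, O=14: +17·20° lon, +14·10° lat → SW at lon 160°, lat 50°.
Square 1, 2: +1·2° lon, +2·1° lat → SW at lon 162°, lat 52°.
Cell spans 2° lon × 1° lat. Centre is SW corner plus half of each.
latitude 52.500° N, longitude 163.000° E.

52.500° N, 163.000° E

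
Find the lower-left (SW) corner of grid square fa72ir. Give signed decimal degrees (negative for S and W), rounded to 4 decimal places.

Field F=5, A=0: +5·20° lon, +0·10° lat → SW at lon -80°, lat -90°.
Square 7, 2: +7·2° lon, +2·1° lat → SW at lon -66°, lat -88°.
Subsquare i=8, r=17: +8·0.0833333° lon, +17·0.0416667° lat → SW at lon -65.3333°, lat -87.2917°.
latitude -87.2917, longitude -65.3333.

-87.2917, -65.3333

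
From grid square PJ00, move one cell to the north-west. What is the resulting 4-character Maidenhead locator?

Longitude square 0; −1 → -1, wraps to 9, carry into field.
Longitude field P = 15; −1 → 14 = O.
Latitude square 0; +1 → 1.

OJ91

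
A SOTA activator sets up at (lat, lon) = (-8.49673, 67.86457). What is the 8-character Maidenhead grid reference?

MI31wm30

Add 180° to longitude and 90° to latitude: 247.86457, 81.50327.
Field: 247.86457/20 → 12 → M, 81.50327/10 → 8 → I; chars MI.
Square: 7.86457/2 → 3, 1.50327/1 → 1; chars 31.
Subsquare: 1.86457/0.0833333 → 22 → w, 0.50327/0.0416667 → 12 → m; chars wm.
Extended square: 0.03124/0.00833333 → 3, 0.00327/0.00416667 → 0; chars 30.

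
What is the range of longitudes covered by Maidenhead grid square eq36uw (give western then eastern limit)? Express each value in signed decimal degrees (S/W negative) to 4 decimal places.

Field E=4, Q=16: +4·20° lon, +16·10° lat → SW at lon -100°, lat 70°.
Square 3, 6: +3·2° lon, +6·1° lat → SW at lon -94°, lat 76°.
Subsquare u=20, w=22: +20·0.0833333° lon, +22·0.0416667° lat → SW at lon -92.3333°, lat 76.9167°.
Cell spans 0.0833333° lon × 0.0416667° lat.
west -92.3333, east -92.2500.

-92.3333, -92.2500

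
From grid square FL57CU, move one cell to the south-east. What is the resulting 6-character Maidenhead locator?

FL57dt

Longitude subsquare c = 2; +1 → 3 = d.
Latitude subsquare u = 20; −1 → 19 = t.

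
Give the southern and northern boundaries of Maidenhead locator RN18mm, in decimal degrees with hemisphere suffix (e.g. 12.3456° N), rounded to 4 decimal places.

Field R=17, N=13: +17·20° lon, +13·10° lat → SW at lon 160°, lat 40°.
Square 1, 8: +1·2° lon, +8·1° lat → SW at lon 162°, lat 48°.
Subsquare m=12, m=12: +12·0.0833333° lon, +12·0.0416667° lat → SW at lon 163°, lat 48.5°.
Cell spans 0.0833333° lon × 0.0416667° lat.
south 48.5000° N, north 48.5417° N.

48.5000° N, 48.5417° N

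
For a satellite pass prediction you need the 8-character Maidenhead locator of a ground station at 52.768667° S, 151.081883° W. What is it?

BD47lf05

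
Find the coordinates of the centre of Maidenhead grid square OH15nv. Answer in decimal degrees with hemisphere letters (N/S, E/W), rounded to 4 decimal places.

Field O=14, H=7: +14·20° lon, +7·10° lat → SW at lon 100°, lat -20°.
Square 1, 5: +1·2° lon, +5·1° lat → SW at lon 102°, lat -15°.
Subsquare n=13, v=21: +13·0.0833333° lon, +21·0.0416667° lat → SW at lon 103.083°, lat -14.125°.
Cell spans 0.0833333° lon × 0.0416667° lat. Centre is SW corner plus half of each.
latitude 14.1042° S, longitude 103.1250° E.

14.1042° S, 103.1250° E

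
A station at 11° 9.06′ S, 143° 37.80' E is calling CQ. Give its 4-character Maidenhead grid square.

Shift to the Maidenhead origin (180°W, 90°S): lon 323.63, lat 78.85.
Field: lon ⌊323.63/20⌋ = 16 → Q; lat ⌊78.85/10⌋ = 7 → H.
Square: lon ⌊3.63/2⌋ = 1; lat ⌊8.85/1⌋ = 8.

QH18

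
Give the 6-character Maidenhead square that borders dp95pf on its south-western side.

DP95oe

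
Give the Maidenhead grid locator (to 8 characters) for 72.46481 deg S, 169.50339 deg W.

AB57fm98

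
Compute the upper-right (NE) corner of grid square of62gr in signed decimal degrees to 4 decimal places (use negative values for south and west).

-37.2500, 112.5833

Field O=14, F=5: +14·20° lon, +5·10° lat → SW at lon 100°, lat -40°.
Square 6, 2: +6·2° lon, +2·1° lat → SW at lon 112°, lat -38°.
Subsquare g=6, r=17: +6·0.0833333° lon, +17·0.0416667° lat → SW at lon 112.5°, lat -37.2917°.
Cell spans 0.0833333° lon × 0.0416667° lat. NE corner is SW corner plus one full cell.
latitude -37.2500, longitude 112.5833.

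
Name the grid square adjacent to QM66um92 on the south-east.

QM66vm01

Longitude extended square 9; +1 → 10, wraps to 0, carry into subsquare.
Longitude subsquare u = 20; +1 → 21 = v.
Latitude extended square 2; −1 → 1.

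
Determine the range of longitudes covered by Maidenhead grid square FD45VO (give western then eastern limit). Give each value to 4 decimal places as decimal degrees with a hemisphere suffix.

70.2500° W, 70.1667° W

Field F=5, D=3: +5·20° lon, +3·10° lat → SW at lon -80°, lat -60°.
Square 4, 5: +4·2° lon, +5·1° lat → SW at lon -72°, lat -55°.
Subsquare v=21, o=14: +21·0.0833333° lon, +14·0.0416667° lat → SW at lon -70.25°, lat -54.4167°.
Cell spans 0.0833333° lon × 0.0416667° lat.
west 70.2500° W, east 70.1667° W.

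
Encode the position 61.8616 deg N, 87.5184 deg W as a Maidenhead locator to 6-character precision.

EP61fu

Offset from 180°W / 90°S: lon 92.4816°, lat 151.8616°.
Field: 92.4816/20 → 4 → E, 151.8616/10 → 15 → P; chars EP.
Square: 12.4816/2 → 6, 1.8616/1 → 1; chars 61.
Subsquare: 0.4816/0.0833333 → 5 → f, 0.8616/0.0416667 → 20 → u; chars fu.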